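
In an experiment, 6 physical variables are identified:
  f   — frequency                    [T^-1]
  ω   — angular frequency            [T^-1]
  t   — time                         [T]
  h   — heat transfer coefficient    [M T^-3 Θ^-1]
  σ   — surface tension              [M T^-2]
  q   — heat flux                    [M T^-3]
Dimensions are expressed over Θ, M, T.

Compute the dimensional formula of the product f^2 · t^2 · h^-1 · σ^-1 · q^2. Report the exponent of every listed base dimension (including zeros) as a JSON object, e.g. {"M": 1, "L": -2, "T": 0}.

Dimensional matrix (Θ×M×T by f×ω×t×h×σ×q):
  Θ: [ 0  0  0 -1  0  0]
  M: [ 0  0  0  1  1  1]
  T: [-1 -1  1 -3 -2 -3]
  [Θ]: (2)·0+(2)·0+(-1)·-1+(-1)·0+(2)·0 = 1
  [M]: (2)·0+(2)·0+(-1)·1+(-1)·1+(2)·1 = 0
  [T]: (2)·-1+(2)·1+(-1)·-3+(-1)·-2+(2)·-3 = -1
⇒ Θ T^-1

{"Θ": 1, "M": 0, "T": -1}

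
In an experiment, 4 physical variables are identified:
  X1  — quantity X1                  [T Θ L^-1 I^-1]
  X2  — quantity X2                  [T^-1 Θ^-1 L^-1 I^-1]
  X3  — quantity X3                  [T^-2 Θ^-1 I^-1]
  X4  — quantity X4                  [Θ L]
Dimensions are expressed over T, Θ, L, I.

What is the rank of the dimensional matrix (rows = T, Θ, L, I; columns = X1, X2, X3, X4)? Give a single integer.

Dimensional matrix (T×Θ×L×I by X1×X2×X3×X4):
  T: [ 1 -1 -2  0]
  Θ: [ 1 -1 -1  1]
  L: [-1 -1  0  1]
  I: [-1 -1 -1  0]
Row reduction gives pivot columns X1,X2,X3; rank = 3

3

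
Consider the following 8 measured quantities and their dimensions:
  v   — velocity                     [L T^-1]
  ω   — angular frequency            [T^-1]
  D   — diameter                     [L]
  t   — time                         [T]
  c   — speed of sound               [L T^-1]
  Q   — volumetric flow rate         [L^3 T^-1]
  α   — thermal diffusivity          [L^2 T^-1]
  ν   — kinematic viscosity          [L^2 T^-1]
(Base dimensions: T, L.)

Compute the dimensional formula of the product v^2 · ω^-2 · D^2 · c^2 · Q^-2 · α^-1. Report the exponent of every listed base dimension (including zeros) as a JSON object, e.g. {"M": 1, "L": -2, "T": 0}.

{"T": 1, "L": -2}

Dimensional matrix (T×L by v×ω×D×t×c×Q×α×ν):
  T: [-1 -1  0  1 -1 -1 -1 -1]
  L: [ 1  0  1  0  1  3  2  2]
  [T]: (2)·-1+(-2)·-1+(2)·0+(2)·-1+(-2)·-1+(-1)·-1 = 1
  [L]: (2)·1+(-2)·0+(2)·1+(2)·1+(-2)·3+(-1)·2 = -2
⇒ T L^-2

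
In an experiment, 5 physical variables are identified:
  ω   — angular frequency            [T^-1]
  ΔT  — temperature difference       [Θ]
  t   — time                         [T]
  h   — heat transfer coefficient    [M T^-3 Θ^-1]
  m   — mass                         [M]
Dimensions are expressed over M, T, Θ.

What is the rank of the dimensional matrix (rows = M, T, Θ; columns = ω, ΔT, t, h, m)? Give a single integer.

Dimensional matrix (M×T×Θ by ω×ΔT×t×h×m):
  M: [ 0  0  0  1  1]
  T: [-1  0  1 -3  0]
  Θ: [ 0  1  0 -1  0]
RREF → pivots at {ω,ΔT,h} ⇒ r = 3

3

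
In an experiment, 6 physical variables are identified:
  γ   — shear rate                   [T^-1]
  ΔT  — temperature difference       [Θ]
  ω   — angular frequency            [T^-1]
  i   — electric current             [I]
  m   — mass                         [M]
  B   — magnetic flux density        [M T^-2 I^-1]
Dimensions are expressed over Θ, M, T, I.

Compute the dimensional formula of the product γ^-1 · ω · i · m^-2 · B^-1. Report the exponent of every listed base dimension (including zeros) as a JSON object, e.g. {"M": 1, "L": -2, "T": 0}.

{"Θ": 0, "M": -3, "T": 2, "I": 2}

Write exponents as rows Θ,M,T,I / cols γ,ΔT,ω,i,m,B:
  Θ: [ 0  1  0  0  0  0]
  M: [ 0  0  0  0  1  1]
  T: [-1  0 -1  0  0 -2]
  I: [ 0  0  0  1  0 -1]
  [Θ]: (-1)·0+(1)·0+(1)·0+(-2)·0+(-1)·0 = 0
  [M]: (-1)·0+(1)·0+(1)·0+(-2)·1+(-1)·1 = -3
  [T]: (-1)·-1+(1)·-1+(1)·0+(-2)·0+(-1)·-2 = 2
  [I]: (-1)·0+(1)·0+(1)·1+(-2)·0+(-1)·-1 = 2
⇒ M^-3 T^2 I^2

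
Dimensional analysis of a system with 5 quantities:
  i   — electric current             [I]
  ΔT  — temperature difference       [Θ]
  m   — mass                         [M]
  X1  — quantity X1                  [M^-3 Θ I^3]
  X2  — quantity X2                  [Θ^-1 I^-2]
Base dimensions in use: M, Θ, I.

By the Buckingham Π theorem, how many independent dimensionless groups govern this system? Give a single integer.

Dimensional matrix (M×Θ×I by i×ΔT×m×X1×X2):
  M: [ 0  0  1 -3  0]
  Θ: [ 0  1  0  1 -1]
  I: [ 1  0  0  3 -2]
RREF → pivots at {i,ΔT,m} ⇒ r = 3
n=5, r=3 ⇒ 2 dimensionless groups

2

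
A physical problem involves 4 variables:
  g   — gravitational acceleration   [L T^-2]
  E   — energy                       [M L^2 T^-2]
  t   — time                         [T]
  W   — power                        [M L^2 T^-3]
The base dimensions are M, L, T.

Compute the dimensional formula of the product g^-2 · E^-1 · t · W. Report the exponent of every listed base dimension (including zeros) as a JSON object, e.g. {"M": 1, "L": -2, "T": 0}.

{"M": 0, "L": -2, "T": 4}

Write exponents as rows M,L,T / cols g,E,t,W:
  M: [ 0  1  0  1]
  L: [ 1  2  0  2]
  T: [-2 -2  1 -3]
  [M]: (-2)·0+(-1)·1+(1)·0+(1)·1 = 0
  [L]: (-2)·1+(-1)·2+(1)·0+(1)·2 = -2
  [T]: (-2)·-2+(-1)·-2+(1)·1+(1)·-3 = 4
⇒ L^-2 T^4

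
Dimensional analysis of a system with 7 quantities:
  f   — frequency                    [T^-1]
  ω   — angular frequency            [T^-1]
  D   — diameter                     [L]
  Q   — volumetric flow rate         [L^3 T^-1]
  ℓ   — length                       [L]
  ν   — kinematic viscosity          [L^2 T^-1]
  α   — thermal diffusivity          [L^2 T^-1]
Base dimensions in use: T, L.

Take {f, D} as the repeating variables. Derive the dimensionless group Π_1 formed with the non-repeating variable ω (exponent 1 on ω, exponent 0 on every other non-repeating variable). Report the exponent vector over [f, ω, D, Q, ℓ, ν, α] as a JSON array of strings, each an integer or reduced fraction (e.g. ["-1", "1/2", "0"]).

Dimensional matrix (T×L by f×ω×D×Q×ℓ×ν×α):
  T: [-1 -1  0 -1  0 -1 -1]
  L: [ 0  0  1  3  1  2  2]
Echelon form has 2 nonzero rows (pivots: f,D)
Repeat: f,D; free: ω,Q,ℓ,ν,α
RREF:
  r0: [   1    1    0    1    0    1    1]
  r1: [   0    0    1    3    1    2    2]
Fix exponent of ω at 1, Q at 0, ℓ at 0, ν at 0, α at 0; solve each RREF row for its pivot's exponent:
  r0: exp(f) + (1)·1 = 0 ⇒ exp(f) = -1
  r1: exp(D) + (0)·1 = 0 ⇒ exp(D) = 0
Π_1 = f^-1 · ω

["-1", "1", "0", "0", "0", "0", "0"]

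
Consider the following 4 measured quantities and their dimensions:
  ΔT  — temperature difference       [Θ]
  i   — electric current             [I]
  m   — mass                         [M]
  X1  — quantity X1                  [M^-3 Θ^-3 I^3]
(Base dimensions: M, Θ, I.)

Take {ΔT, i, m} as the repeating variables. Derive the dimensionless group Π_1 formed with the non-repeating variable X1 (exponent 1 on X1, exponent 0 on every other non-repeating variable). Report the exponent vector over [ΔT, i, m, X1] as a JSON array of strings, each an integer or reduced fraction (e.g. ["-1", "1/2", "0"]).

["3", "-3", "3", "1"]

Write exponents as rows M,Θ,I / cols ΔT,i,m,X1:
  M: [ 0  0  1 -3]
  Θ: [ 1  0  0 -3]
  I: [ 0  1  0  3]
Echelon form has 3 nonzero rows (pivots: ΔT,i,m)
Repeat: ΔT,i,m; free: X1
RREF:
  r0: [   1    0    0   -3]
  r1: [   0    1    0    3]
  r2: [   0    0    1   -3]
Fix exponent of X1 at 1; solve each RREF row for its pivot's exponent:
  r0: exp(ΔT) + (-3)·1 = 0 ⇒ exp(ΔT) = 3
  r1: exp(i) + (3)·1 = 0 ⇒ exp(i) = -3
  r2: exp(m) + (-3)·1 = 0 ⇒ exp(m) = 3
Π_1 = ΔT^3 · i^-3 · m^3 · X1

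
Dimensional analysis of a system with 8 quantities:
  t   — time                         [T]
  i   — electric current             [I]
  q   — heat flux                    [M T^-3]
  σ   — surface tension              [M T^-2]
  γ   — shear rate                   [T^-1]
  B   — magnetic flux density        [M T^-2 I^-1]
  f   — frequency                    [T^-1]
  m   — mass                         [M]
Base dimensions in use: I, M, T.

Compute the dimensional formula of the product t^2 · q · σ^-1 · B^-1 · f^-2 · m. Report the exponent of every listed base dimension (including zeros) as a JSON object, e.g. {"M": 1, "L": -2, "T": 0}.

{"I": 1, "M": 0, "T": 5}

Write exponents as rows I,M,T / cols t,i,q,σ,γ,B,f,m:
  I: [ 0  1  0  0  0 -1  0  0]
  M: [ 0  0  1  1  0  1  0  1]
  T: [ 1  0 -3 -2 -1 -2 -1  0]
  [I]: (2)·0+(1)·0+(-1)·0+(-1)·-1+(-2)·0+(1)·0 = 1
  [M]: (2)·0+(1)·1+(-1)·1+(-1)·1+(-2)·0+(1)·1 = 0
  [T]: (2)·1+(1)·-3+(-1)·-2+(-1)·-2+(-2)·-1+(1)·0 = 5
⇒ I T^5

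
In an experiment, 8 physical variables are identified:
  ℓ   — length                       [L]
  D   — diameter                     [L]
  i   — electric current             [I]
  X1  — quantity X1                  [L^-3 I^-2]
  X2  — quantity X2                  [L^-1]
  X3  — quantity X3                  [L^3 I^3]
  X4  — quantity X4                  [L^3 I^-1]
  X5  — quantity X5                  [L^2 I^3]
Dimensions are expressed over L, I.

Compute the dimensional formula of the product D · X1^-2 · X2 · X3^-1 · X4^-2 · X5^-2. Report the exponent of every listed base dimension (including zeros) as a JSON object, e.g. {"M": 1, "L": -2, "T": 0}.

{"L": -7, "I": -3}

Exponent matrix [L,I] × [ℓ,D,i,X1,X2,X3,X4,X5]:
  L: [ 1  1  0 -3 -1  3  3  2]
  I: [ 0  0  1 -2  0  3 -1  3]
  [L]: (1)·1+(-2)·-3+(1)·-1+(-1)·3+(-2)·3+(-2)·2 = -7
  [I]: (1)·0+(-2)·-2+(1)·0+(-1)·3+(-2)·-1+(-2)·3 = -3
⇒ L^-7 I^-3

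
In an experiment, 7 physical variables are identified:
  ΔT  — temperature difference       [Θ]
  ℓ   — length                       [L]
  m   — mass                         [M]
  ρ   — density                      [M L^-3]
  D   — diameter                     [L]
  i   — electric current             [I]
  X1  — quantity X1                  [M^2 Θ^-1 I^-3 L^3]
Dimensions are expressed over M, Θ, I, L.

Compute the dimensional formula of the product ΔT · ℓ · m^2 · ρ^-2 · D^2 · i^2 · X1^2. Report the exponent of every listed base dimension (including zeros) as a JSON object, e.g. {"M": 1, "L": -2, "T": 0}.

{"M": 4, "Θ": -1, "I": -4, "L": 15}

Exponent matrix [M,Θ,I,L] × [ΔT,ℓ,m,ρ,D,i,X1]:
  M: [ 0  0  1  1  0  0  2]
  Θ: [ 1  0  0  0  0  0 -1]
  I: [ 0  0  0  0  0  1 -3]
  L: [ 0  1  0 -3  1  0  3]
  [M]: (1)·0+(1)·0+(2)·1+(-2)·1+(2)·0+(2)·0+(2)·2 = 4
  [Θ]: (1)·1+(1)·0+(2)·0+(-2)·0+(2)·0+(2)·0+(2)·-1 = -1
  [I]: (1)·0+(1)·0+(2)·0+(-2)·0+(2)·0+(2)·1+(2)·-3 = -4
  [L]: (1)·0+(1)·1+(2)·0+(-2)·-3+(2)·1+(2)·0+(2)·3 = 15
⇒ M^4 Θ^-1 I^-4 L^15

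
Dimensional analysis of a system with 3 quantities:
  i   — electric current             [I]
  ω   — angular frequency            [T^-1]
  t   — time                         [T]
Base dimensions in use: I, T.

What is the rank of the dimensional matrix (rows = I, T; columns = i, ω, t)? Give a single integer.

2

Dimensional matrix (I×T by i×ω×t):
  I: [ 1  0  0]
  T: [ 0 -1  1]
Echelon form has 2 nonzero rows (pivots: i,ω)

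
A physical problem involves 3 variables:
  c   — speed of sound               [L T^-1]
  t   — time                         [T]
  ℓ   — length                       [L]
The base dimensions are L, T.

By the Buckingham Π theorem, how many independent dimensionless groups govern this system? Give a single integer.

Write exponents as rows L,T / cols c,t,ℓ:
  L: [ 1  0  1]
  T: [-1  1  0]
Echelon form has 2 nonzero rows (pivots: c,t)
3 vars − rank 2 = 1 Π group

1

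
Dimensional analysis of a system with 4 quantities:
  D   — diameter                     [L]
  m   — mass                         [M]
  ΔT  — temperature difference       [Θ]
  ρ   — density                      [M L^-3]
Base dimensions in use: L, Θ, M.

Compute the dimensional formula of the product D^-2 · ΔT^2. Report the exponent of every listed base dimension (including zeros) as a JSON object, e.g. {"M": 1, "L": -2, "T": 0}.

{"L": -2, "Θ": 2, "M": 0}

Exponent matrix [L,Θ,M] × [D,m,ΔT,ρ]:
  L: [ 1  0  0 -3]
  Θ: [ 0  0  1  0]
  M: [ 0  1  0  1]
  [L]: (-2)·1+(2)·0 = -2
  [Θ]: (-2)·0+(2)·1 = 2
  [M]: (-2)·0+(2)·0 = 0
⇒ L^-2 Θ^2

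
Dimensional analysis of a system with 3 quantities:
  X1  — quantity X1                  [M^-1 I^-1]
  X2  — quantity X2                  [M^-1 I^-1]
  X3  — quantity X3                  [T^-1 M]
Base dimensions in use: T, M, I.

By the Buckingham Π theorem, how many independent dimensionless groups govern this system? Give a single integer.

1

Write exponents as rows T,M,I / cols X1,X2,X3:
  T: [ 0  0 -1]
  M: [-1 -1  1]
  I: [-1 -1  0]
Row reduction gives pivot columns X1,X3; rank = 2
Π count = n − r = 3 − 2 = 1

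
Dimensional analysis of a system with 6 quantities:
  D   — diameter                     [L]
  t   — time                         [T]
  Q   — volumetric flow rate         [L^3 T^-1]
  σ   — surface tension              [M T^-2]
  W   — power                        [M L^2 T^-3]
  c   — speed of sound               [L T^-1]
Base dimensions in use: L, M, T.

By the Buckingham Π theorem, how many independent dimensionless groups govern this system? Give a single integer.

3

Write exponents as rows L,M,T / cols D,t,Q,σ,W,c:
  L: [ 1  0  3  0  2  1]
  M: [ 0  0  0  1  1  0]
  T: [ 0  1 -1 -2 -3 -1]
RREF → pivots at {D,t,σ} ⇒ r = 3
6 vars − rank 3 = 3 Π groups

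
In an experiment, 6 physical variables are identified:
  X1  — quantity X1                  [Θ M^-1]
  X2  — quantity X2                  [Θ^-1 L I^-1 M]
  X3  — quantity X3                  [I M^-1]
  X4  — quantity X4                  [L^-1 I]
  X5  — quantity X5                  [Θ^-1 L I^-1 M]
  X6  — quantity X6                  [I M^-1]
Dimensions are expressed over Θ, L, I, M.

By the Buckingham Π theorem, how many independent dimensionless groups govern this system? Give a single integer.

3

Write exponents as rows Θ,L,I,M / cols X1,X2,X3,X4,X5,X6:
  Θ: [ 1 -1  0  0 -1  0]
  L: [ 0  1  0 -1  1  0]
  I: [ 0 -1  1  1 -1  1]
  M: [-1  1 -1  0  1 -1]
Echelon form has 3 nonzero rows (pivots: X1,X2,X3)
n=6, r=3 ⇒ 3 dimensionless groups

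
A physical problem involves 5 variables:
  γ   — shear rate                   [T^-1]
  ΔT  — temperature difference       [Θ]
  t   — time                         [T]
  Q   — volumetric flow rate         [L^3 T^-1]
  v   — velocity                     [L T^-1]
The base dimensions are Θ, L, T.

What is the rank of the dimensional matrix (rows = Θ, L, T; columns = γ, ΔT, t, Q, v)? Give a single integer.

Exponent matrix [Θ,L,T] × [γ,ΔT,t,Q,v]:
  Θ: [ 0  1  0  0  0]
  L: [ 0  0  0  3  1]
  T: [-1  0  1 -1 -1]
Echelon form has 3 nonzero rows (pivots: γ,ΔT,Q)

3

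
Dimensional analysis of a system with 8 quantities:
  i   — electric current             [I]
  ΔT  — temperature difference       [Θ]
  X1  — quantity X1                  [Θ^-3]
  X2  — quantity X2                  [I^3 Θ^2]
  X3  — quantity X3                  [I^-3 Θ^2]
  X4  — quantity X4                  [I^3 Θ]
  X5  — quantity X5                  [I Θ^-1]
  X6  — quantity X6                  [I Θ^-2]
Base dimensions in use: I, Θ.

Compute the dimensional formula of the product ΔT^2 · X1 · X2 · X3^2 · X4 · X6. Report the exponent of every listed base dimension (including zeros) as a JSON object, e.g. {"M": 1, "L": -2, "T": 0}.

{"I": 1, "Θ": 4}

Exponent matrix [I,Θ] × [i,ΔT,X1,X2,X3,X4,X5,X6]:
  I: [ 1  0  0  3 -3  3  1  1]
  Θ: [ 0  1 -3  2  2  1 -1 -2]
  [I]: (2)·0+(1)·0+(1)·3+(2)·-3+(1)·3+(1)·1 = 1
  [Θ]: (2)·1+(1)·-3+(1)·2+(2)·2+(1)·1+(1)·-2 = 4
⇒ I Θ^4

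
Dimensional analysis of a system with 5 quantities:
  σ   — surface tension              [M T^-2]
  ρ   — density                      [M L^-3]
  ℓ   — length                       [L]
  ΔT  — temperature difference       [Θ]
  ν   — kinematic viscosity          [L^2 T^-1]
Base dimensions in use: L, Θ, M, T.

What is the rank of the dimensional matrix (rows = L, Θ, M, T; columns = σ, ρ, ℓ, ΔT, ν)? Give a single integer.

Exponent matrix [L,Θ,M,T] × [σ,ρ,ℓ,ΔT,ν]:
  L: [ 0 -3  1  0  2]
  Θ: [ 0  0  0  1  0]
  M: [ 1  1  0  0  0]
  T: [-2  0  0  0 -1]
RREF → pivots at {σ,ρ,ℓ,ΔT} ⇒ r = 4

4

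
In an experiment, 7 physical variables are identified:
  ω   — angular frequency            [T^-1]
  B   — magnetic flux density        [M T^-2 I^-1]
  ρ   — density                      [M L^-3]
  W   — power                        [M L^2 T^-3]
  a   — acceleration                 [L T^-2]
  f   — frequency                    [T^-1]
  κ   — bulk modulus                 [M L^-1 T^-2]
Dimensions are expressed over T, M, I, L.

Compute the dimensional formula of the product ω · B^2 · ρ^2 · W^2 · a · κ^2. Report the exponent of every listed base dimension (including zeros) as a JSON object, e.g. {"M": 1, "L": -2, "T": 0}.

{"T": -17, "M": 8, "I": -2, "L": -3}

Dimensional matrix (T×M×I×L by ω×B×ρ×W×a×f×κ):
  T: [-1 -2  0 -3 -2 -1 -2]
  M: [ 0  1  1  1  0  0  1]
  I: [ 0 -1  0  0  0  0  0]
  L: [ 0  0 -3  2  1  0 -1]
  [T]: (1)·-1+(2)·-2+(2)·0+(2)·-3+(1)·-2+(2)·-2 = -17
  [M]: (1)·0+(2)·1+(2)·1+(2)·1+(1)·0+(2)·1 = 8
  [I]: (1)·0+(2)·-1+(2)·0+(2)·0+(1)·0+(2)·0 = -2
  [L]: (1)·0+(2)·0+(2)·-3+(2)·2+(1)·1+(2)·-1 = -3
⇒ T^-17 M^8 I^-2 L^-3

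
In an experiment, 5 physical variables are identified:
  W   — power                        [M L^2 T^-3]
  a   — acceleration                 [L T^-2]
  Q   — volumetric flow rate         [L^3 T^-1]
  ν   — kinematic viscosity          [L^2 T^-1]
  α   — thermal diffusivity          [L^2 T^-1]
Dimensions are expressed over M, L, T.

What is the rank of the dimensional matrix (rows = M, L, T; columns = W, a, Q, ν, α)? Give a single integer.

Write exponents as rows M,L,T / cols W,a,Q,ν,α:
  M: [ 1  0  0  0  0]
  L: [ 2  1  3  2  2]
  T: [-3 -2 -1 -1 -1]
Echelon form has 3 nonzero rows (pivots: W,a,Q)

3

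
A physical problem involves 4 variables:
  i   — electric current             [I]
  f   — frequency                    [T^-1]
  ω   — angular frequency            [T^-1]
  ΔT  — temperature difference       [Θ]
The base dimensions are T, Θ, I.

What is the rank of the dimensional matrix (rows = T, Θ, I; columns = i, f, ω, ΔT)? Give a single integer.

Exponent matrix [T,Θ,I] × [i,f,ω,ΔT]:
  T: [ 0 -1 -1  0]
  Θ: [ 0  0  0  1]
  I: [ 1  0  0  0]
Echelon form has 3 nonzero rows (pivots: i,f,ΔT)

3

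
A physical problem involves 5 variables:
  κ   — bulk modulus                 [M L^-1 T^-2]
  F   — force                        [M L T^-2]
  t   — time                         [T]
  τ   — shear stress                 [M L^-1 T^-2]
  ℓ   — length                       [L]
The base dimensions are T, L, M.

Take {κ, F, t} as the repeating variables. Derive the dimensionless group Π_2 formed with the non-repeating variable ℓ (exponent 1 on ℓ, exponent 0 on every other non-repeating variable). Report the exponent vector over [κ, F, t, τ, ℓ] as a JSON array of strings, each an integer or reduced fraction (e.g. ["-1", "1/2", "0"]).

["1/2", "-1/2", "0", "0", "1"]

Exponent matrix [T,L,M] × [κ,F,t,τ,ℓ]:
  T: [-2 -2  1 -2  0]
  L: [-1  1  0 -1  1]
  M: [ 1  1  0  1  0]
Echelon form has 3 nonzero rows (pivots: κ,F,t)
Repeat: κ,F,t; free: τ,ℓ
RREF:
  r0: [   1    0    0    1 -1/2]
  r1: [   0    1    0    0  1/2]
  r2: [   0    0    1    0    0]
Fix exponent of ℓ at 1, τ at 0; solve each RREF row for its pivot's exponent:
  r0: exp(κ) + (-1/2)·1 = 0 ⇒ exp(κ) = 1/2
  r1: exp(F) + (1/2)·1 = 0 ⇒ exp(F) = -1/2
  r2: exp(t) + (0)·1 = 0 ⇒ exp(t) = 0
Π_2 = κ^(1/2) · F^(-1/2) · ℓ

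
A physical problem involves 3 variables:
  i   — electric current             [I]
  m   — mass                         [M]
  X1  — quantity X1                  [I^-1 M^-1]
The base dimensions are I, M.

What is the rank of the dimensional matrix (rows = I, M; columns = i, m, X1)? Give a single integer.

Exponent matrix [I,M] × [i,m,X1]:
  I: [ 1  0 -1]
  M: [ 0  1 -1]
RREF → pivots at {i,m} ⇒ r = 2

2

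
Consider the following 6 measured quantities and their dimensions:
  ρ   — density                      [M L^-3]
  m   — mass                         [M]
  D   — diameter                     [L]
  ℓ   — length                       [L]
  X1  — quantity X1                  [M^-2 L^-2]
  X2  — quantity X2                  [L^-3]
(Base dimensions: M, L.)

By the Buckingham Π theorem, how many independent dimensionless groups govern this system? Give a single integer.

4

Write exponents as rows M,L / cols ρ,m,D,ℓ,X1,X2:
  M: [ 1  1  0  0 -2  0]
  L: [-3  0  1  1 -2 -3]
Row reduction gives pivot columns ρ,m; rank = 2
6 vars − rank 2 = 4 Π groups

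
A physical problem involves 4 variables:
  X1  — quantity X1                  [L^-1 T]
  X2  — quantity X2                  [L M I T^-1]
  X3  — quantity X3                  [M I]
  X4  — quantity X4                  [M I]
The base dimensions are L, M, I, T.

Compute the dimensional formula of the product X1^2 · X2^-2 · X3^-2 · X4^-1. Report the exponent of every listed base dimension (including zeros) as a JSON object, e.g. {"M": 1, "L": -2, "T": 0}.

{"L": -4, "M": -5, "I": -5, "T": 4}

Exponent matrix [L,M,I,T] × [X1,X2,X3,X4]:
  L: [-1  1  0  0]
  M: [ 0  1  1  1]
  I: [ 0  1  1  1]
  T: [ 1 -1  0  0]
  [L]: (2)·-1+(-2)·1+(-2)·0+(-1)·0 = -4
  [M]: (2)·0+(-2)·1+(-2)·1+(-1)·1 = -5
  [I]: (2)·0+(-2)·1+(-2)·1+(-1)·1 = -5
  [T]: (2)·1+(-2)·-1+(-2)·0+(-1)·0 = 4
⇒ L^-4 M^-5 I^-5 T^4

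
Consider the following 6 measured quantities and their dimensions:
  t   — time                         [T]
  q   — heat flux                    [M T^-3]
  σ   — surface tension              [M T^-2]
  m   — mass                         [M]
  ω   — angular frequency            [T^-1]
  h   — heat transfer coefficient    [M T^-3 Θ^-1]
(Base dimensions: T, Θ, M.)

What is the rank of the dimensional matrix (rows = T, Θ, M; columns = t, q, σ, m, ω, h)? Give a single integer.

3

Write exponents as rows T,Θ,M / cols t,q,σ,m,ω,h:
  T: [ 1 -3 -2  0 -1 -3]
  Θ: [ 0  0  0  0  0 -1]
  M: [ 0  1  1  1  0  1]
Row reduction gives pivot columns t,q,h; rank = 3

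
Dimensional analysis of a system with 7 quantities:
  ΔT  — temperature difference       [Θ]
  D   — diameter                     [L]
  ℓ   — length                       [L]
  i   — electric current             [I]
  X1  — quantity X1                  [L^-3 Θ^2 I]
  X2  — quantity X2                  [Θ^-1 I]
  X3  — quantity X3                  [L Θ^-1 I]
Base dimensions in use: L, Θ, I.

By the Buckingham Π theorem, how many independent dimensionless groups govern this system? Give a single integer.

Dimensional matrix (L×Θ×I by ΔT×D×ℓ×i×X1×X2×X3):
  L: [ 0  1  1  0 -3  0  1]
  Θ: [ 1  0  0  0  2 -1 -1]
  I: [ 0  0  0  1  1  1  1]
Echelon form has 3 nonzero rows (pivots: ΔT,D,i)
n=7, r=3 ⇒ 4 dimensionless groups

4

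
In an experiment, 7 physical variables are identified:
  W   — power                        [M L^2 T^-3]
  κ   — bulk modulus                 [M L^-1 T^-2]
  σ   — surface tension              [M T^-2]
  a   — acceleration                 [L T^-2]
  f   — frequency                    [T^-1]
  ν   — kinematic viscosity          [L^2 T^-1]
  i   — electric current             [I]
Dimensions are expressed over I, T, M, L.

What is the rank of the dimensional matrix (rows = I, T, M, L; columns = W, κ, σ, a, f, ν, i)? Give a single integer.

Dimensional matrix (I×T×M×L by W×κ×σ×a×f×ν×i):
  I: [ 0  0  0  0  0  0  1]
  T: [-3 -2 -2 -2 -1 -1  0]
  M: [ 1  1  1  0  0  0  0]
  L: [ 2 -1  0  1  0  2  0]
Row reduction gives pivot columns W,κ,σ,i; rank = 4

4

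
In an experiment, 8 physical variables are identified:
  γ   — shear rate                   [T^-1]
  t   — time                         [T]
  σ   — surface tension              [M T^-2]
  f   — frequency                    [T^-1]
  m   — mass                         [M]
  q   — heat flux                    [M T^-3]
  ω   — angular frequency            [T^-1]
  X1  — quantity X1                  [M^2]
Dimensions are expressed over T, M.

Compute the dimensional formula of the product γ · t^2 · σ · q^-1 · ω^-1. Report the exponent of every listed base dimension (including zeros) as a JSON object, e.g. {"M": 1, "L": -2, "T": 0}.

Exponent matrix [T,M] × [γ,t,σ,f,m,q,ω,X1]:
  T: [-1  1 -2 -1  0 -3 -1  0]
  M: [ 0  0  1  0  1  1  0  2]
  [T]: (1)·-1+(2)·1+(1)·-2+(-1)·-3+(-1)·-1 = 3
  [M]: (1)·0+(2)·0+(1)·1+(-1)·1+(-1)·0 = 0
⇒ T^3

{"T": 3, "M": 0}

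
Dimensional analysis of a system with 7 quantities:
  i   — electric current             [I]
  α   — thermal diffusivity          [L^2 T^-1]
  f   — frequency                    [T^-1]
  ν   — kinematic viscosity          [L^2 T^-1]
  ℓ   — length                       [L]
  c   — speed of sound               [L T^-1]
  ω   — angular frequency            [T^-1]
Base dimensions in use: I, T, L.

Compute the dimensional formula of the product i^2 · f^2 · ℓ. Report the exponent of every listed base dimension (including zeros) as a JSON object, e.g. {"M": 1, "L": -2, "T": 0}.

{"I": 2, "T": -2, "L": 1}

Exponent matrix [I,T,L] × [i,α,f,ν,ℓ,c,ω]:
  I: [ 1  0  0  0  0  0  0]
  T: [ 0 -1 -1 -1  0 -1 -1]
  L: [ 0  2  0  2  1  1  0]
  [I]: (2)·1+(2)·0+(1)·0 = 2
  [T]: (2)·0+(2)·-1+(1)·0 = -2
  [L]: (2)·0+(2)·0+(1)·1 = 1
⇒ I^2 T^-2 L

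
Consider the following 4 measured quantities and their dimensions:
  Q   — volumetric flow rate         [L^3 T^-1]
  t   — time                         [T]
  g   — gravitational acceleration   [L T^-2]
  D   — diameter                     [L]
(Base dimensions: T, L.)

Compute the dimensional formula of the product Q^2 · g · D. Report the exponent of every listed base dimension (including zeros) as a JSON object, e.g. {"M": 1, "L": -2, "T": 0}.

{"T": -4, "L": 8}

Write exponents as rows T,L / cols Q,t,g,D:
  T: [-1  1 -2  0]
  L: [ 3  0  1  1]
  [T]: (2)·-1+(1)·-2+(1)·0 = -4
  [L]: (2)·3+(1)·1+(1)·1 = 8
⇒ T^-4 L^8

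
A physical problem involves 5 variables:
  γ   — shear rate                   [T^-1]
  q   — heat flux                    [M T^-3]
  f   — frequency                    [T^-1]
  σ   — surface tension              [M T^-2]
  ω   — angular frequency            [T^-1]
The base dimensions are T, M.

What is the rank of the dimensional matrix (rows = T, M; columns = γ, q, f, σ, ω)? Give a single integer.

Write exponents as rows T,M / cols γ,q,f,σ,ω:
  T: [-1 -3 -1 -2 -1]
  M: [ 0  1  0  1  0]
Row reduction gives pivot columns γ,q; rank = 2

2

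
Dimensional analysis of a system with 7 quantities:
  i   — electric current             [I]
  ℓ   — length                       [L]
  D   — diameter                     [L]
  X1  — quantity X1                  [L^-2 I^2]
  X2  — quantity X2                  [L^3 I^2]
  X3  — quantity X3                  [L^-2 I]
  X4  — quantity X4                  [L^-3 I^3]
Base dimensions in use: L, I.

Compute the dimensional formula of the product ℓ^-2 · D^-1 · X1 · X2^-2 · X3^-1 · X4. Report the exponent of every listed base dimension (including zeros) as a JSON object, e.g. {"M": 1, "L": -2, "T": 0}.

Write exponents as rows L,I / cols i,ℓ,D,X1,X2,X3,X4:
  L: [ 0  1  1 -2  3 -2 -3]
  I: [ 1  0  0  2  2  1  3]
  [L]: (-2)·1+(-1)·1+(1)·-2+(-2)·3+(-1)·-2+(1)·-3 = -12
  [I]: (-2)·0+(-1)·0+(1)·2+(-2)·2+(-1)·1+(1)·3 = 0
⇒ L^-12

{"L": -12, "I": 0}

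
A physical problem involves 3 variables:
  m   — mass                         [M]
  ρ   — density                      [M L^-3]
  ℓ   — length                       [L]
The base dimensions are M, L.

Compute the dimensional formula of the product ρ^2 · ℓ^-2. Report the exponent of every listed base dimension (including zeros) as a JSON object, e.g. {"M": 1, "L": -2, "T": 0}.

Exponent matrix [M,L] × [m,ρ,ℓ]:
  M: [ 1  1  0]
  L: [ 0 -3  1]
  [M]: (2)·1+(-2)·0 = 2
  [L]: (2)·-3+(-2)·1 = -8
⇒ M^2 L^-8

{"M": 2, "L": -8}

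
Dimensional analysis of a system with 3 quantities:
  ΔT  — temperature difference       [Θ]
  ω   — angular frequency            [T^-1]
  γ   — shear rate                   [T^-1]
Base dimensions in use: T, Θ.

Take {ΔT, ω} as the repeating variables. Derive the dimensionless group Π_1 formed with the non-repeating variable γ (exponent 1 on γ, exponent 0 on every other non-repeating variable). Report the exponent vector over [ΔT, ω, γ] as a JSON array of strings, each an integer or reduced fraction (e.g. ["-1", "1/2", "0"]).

Exponent matrix [T,Θ] × [ΔT,ω,γ]:
  T: [ 0 -1 -1]
  Θ: [ 1  0  0]
RREF → pivots at {ΔT,ω} ⇒ r = 2
Repeat: ΔT,ω; free: γ
RREF:
  r0: [   1    0    0]
  r1: [   0    1    1]
Fix exponent of γ at 1; solve each RREF row for its pivot's exponent:
  r0: exp(ΔT) + (0)·1 = 0 ⇒ exp(ΔT) = 0
  r1: exp(ω) + (1)·1 = 0 ⇒ exp(ω) = -1
Π_1 = ω^-1 · γ

["0", "-1", "1"]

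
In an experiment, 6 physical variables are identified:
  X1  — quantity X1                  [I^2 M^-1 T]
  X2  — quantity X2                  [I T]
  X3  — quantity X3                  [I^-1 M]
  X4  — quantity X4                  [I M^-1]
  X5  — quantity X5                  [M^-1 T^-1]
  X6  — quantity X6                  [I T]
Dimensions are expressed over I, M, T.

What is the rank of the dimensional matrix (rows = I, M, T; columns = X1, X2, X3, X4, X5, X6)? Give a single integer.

2

Write exponents as rows I,M,T / cols X1,X2,X3,X4,X5,X6:
  I: [ 2  1 -1  1  0  1]
  M: [-1  0  1 -1 -1  0]
  T: [ 1  1  0  0 -1  1]
RREF → pivots at {X1,X2} ⇒ r = 2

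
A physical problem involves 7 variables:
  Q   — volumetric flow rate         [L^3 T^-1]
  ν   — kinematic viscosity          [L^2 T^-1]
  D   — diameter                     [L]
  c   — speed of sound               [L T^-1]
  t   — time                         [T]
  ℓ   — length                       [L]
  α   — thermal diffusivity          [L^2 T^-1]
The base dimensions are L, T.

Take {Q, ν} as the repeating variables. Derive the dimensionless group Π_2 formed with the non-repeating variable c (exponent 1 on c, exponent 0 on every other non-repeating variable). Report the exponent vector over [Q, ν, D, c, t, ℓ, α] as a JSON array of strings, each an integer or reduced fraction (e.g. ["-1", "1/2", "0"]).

["1", "-2", "0", "1", "0", "0", "0"]

Dimensional matrix (L×T by Q×ν×D×c×t×ℓ×α):
  L: [ 3  2  1  1  0  1  2]
  T: [-1 -1  0 -1  1  0 -1]
Row reduction gives pivot columns Q,ν; rank = 2
Pivot set = {Q,ν}, free = {D,c,t,ℓ,α}
RREF:
  r0: [   1    0    1   -1    2    1    0]
  r1: [   0    1   -1    2   -3   -1    1]
Fix exponent of c at 1, D at 0, t at 0, ℓ at 0, α at 0; solve each RREF row for its pivot's exponent:
  r0: exp(Q) + (-1)·1 = 0 ⇒ exp(Q) = 1
  r1: exp(ν) + (2)·1 = 0 ⇒ exp(ν) = -2
Π_2 = Q · ν^-2 · c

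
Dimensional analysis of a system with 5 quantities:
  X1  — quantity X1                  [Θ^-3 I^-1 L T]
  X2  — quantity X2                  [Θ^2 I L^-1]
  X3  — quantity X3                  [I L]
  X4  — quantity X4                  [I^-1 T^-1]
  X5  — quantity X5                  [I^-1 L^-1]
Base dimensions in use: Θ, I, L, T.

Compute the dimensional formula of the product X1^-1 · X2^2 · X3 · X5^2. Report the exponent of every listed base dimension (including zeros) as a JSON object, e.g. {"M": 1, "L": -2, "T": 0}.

{"Θ": 7, "I": 2, "L": -4, "T": -1}

Dimensional matrix (Θ×I×L×T by X1×X2×X3×X4×X5):
  Θ: [-3  2  0  0  0]
  I: [-1  1  1 -1 -1]
  L: [ 1 -1  1  0 -1]
  T: [ 1  0  0 -1  0]
  [Θ]: (-1)·-3+(2)·2+(1)·0+(2)·0 = 7
  [I]: (-1)·-1+(2)·1+(1)·1+(2)·-1 = 2
  [L]: (-1)·1+(2)·-1+(1)·1+(2)·-1 = -4
  [T]: (-1)·1+(2)·0+(1)·0+(2)·0 = -1
⇒ Θ^7 I^2 L^-4 T^-1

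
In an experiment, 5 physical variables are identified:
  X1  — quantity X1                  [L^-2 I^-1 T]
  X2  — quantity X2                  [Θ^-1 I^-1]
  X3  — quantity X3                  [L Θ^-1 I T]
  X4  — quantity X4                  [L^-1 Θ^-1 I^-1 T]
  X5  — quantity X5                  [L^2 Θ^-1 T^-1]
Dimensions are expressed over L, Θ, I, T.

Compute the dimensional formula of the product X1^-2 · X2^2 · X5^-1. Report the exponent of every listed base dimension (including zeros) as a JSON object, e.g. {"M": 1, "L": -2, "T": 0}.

Exponent matrix [L,Θ,I,T] × [X1,X2,X3,X4,X5]:
  L: [-2  0  1 -1  2]
  Θ: [ 0 -1 -1 -1 -1]
  I: [-1 -1  1 -1  0]
  T: [ 1  0  1  1 -1]
  [L]: (-2)·-2+(2)·0+(-1)·2 = 2
  [Θ]: (-2)·0+(2)·-1+(-1)·-1 = -1
  [I]: (-2)·-1+(2)·-1+(-1)·0 = 0
  [T]: (-2)·1+(2)·0+(-1)·-1 = -1
⇒ L^2 Θ^-1 T^-1

{"L": 2, "Θ": -1, "I": 0, "T": -1}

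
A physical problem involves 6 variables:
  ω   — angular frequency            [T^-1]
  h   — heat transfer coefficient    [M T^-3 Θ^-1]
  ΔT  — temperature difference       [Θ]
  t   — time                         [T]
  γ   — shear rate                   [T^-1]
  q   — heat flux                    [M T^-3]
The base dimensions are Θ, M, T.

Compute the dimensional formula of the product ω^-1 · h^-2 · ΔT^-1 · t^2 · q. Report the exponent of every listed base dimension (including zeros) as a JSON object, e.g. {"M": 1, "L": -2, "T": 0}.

{"Θ": 1, "M": -1, "T": 6}

Dimensional matrix (Θ×M×T by ω×h×ΔT×t×γ×q):
  Θ: [ 0 -1  1  0  0  0]
  M: [ 0  1  0  0  0  1]
  T: [-1 -3  0  1 -1 -3]
  [Θ]: (-1)·0+(-2)·-1+(-1)·1+(2)·0+(1)·0 = 1
  [M]: (-1)·0+(-2)·1+(-1)·0+(2)·0+(1)·1 = -1
  [T]: (-1)·-1+(-2)·-3+(-1)·0+(2)·1+(1)·-3 = 6
⇒ Θ M^-1 T^6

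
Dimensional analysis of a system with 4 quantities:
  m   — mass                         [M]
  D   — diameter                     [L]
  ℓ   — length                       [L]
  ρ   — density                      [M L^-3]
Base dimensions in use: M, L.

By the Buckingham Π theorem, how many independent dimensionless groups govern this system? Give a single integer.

2

Dimensional matrix (M×L by m×D×ℓ×ρ):
  M: [ 1  0  0  1]
  L: [ 0  1  1 -3]
Echelon form has 2 nonzero rows (pivots: m,D)
n=4, r=2 ⇒ 2 dimensionless groups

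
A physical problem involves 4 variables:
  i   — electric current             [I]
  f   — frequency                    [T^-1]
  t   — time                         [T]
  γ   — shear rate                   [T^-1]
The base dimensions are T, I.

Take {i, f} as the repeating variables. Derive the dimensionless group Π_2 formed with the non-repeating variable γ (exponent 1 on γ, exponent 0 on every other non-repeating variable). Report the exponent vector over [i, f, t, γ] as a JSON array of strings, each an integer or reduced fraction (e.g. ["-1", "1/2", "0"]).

["0", "-1", "0", "1"]

Write exponents as rows T,I / cols i,f,t,γ:
  T: [ 0 -1  1 -1]
  I: [ 1  0  0  0]
Row reduction gives pivot columns i,f; rank = 2
Repeat: i,f; free: t,γ
RREF:
  r0: [   1    0    0    0]
  r1: [   0    1   -1    1]
Fix exponent of γ at 1, t at 0; solve each RREF row for its pivot's exponent:
  r0: exp(i) + (0)·1 = 0 ⇒ exp(i) = 0
  r1: exp(f) + (1)·1 = 0 ⇒ exp(f) = -1
Π_2 = f^-1 · γ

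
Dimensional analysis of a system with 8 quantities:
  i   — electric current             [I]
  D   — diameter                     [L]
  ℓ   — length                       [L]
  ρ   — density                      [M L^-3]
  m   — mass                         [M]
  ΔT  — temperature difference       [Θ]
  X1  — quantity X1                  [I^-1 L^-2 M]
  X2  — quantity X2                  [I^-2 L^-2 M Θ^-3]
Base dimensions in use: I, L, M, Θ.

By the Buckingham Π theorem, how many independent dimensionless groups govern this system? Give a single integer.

4

Write exponents as rows I,L,M,Θ / cols i,D,ℓ,ρ,m,ΔT,X1,X2:
  I: [ 1  0  0  0  0  0 -1 -2]
  L: [ 0  1  1 -3  0  0 -2 -2]
  M: [ 0  0  0  1  1  0  1  1]
  Θ: [ 0  0  0  0  0  1  0 -3]
Echelon form has 4 nonzero rows (pivots: i,D,ρ,ΔT)
8 vars − rank 4 = 4 Π groups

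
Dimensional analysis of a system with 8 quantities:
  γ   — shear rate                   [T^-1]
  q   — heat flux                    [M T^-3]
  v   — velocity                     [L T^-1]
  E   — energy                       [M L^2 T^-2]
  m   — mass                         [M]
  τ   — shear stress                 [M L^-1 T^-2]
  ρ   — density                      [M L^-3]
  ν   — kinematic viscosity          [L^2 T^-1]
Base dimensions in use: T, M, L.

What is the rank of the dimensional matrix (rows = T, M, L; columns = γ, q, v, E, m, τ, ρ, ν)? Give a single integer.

Exponent matrix [T,M,L] × [γ,q,v,E,m,τ,ρ,ν]:
  T: [-1 -3 -1 -2  0 -2  0 -1]
  M: [ 0  1  0  1  1  1  1  0]
  L: [ 0  0  1  2  0 -1 -3  2]
Echelon form has 3 nonzero rows (pivots: γ,q,v)

3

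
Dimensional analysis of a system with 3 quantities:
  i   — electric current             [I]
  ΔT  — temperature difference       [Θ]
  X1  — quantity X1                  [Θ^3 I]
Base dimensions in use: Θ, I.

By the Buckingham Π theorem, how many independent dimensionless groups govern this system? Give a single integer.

Exponent matrix [Θ,I] × [i,ΔT,X1]:
  Θ: [ 0  1  3]
  I: [ 1  0  1]
RREF → pivots at {i,ΔT} ⇒ r = 2
n=3, r=2 ⇒ 1 dimensionless group

1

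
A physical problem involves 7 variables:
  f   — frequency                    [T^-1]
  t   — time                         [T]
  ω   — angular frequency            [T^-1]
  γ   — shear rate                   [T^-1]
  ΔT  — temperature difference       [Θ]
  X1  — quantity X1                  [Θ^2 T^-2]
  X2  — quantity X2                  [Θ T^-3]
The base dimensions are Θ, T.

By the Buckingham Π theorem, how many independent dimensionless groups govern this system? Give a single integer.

5

Write exponents as rows Θ,T / cols f,t,ω,γ,ΔT,X1,X2:
  Θ: [ 0  0  0  0  1  2  1]
  T: [-1  1 -1 -1  0 -2 -3]
Echelon form has 2 nonzero rows (pivots: f,ΔT)
Π count = n − r = 7 − 2 = 5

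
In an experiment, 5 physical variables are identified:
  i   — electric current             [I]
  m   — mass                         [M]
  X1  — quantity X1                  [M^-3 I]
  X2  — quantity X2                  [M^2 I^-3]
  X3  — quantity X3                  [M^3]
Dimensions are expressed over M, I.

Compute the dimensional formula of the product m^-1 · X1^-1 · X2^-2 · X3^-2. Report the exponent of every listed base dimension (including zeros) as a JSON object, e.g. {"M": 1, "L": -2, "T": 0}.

{"M": -8, "I": 5}

Dimensional matrix (M×I by i×m×X1×X2×X3):
  M: [ 0  1 -3  2  3]
  I: [ 1  0  1 -3  0]
  [M]: (-1)·1+(-1)·-3+(-2)·2+(-2)·3 = -8
  [I]: (-1)·0+(-1)·1+(-2)·-3+(-2)·0 = 5
⇒ M^-8 I^5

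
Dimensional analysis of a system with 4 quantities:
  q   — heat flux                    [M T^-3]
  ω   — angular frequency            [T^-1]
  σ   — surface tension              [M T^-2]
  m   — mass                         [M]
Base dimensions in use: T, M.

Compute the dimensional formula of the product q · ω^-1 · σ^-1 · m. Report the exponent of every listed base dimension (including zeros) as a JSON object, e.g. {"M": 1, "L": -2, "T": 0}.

Dimensional matrix (T×M by q×ω×σ×m):
  T: [-3 -1 -2  0]
  M: [ 1  0  1  1]
  [T]: (1)·-3+(-1)·-1+(-1)·-2+(1)·0 = 0
  [M]: (1)·1+(-1)·0+(-1)·1+(1)·1 = 1
⇒ M

{"T": 0, "M": 1}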